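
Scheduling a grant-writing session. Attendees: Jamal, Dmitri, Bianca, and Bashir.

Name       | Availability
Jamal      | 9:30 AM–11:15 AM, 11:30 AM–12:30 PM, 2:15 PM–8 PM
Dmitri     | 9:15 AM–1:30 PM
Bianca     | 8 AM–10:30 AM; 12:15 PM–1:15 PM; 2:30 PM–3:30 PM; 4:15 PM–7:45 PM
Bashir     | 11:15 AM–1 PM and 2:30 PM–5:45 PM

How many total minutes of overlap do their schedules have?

Jamal ∩ Dmitri: 09:30-11:15, 11:30-12:30.
Jamal ∩ Dmitri ∩ Bianca: 09:30-10:30, 12:15-12:30.
Jamal ∩ Dmitri ∩ Bianca ∩ Bashir: 12:15-12:30.
That's a single block of 15 minutes.

15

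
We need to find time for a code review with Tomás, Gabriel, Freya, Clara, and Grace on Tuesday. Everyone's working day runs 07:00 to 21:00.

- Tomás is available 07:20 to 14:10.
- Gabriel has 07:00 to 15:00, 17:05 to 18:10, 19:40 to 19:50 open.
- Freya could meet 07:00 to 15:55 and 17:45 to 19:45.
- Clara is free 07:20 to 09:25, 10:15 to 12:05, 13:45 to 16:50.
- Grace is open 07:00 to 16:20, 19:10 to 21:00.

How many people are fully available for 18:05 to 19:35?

Freya can make the full 18:05-19:35 slot — that's 1.

1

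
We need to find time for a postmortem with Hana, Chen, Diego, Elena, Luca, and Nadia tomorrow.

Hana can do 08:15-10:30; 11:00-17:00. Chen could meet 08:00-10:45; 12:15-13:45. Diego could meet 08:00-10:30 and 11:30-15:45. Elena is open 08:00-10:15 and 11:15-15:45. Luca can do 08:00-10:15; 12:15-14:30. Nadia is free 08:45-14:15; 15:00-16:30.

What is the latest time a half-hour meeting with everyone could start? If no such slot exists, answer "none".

13:15

Hana ∩ Chen: 08:15-10:30, 12:15-13:45.
Hana ∩ Chen ∩ Diego: 08:15-10:30, 12:15-13:45.
Hana ∩ Chen ∩ Diego ∩ Elena: 08:15-10:15, 12:15-13:45.
Hana ∩ Chen ∩ Diego ∩ Elena ∩ Luca: 08:15-10:15, 12:15-13:45.
Hana ∩ Chen ∩ Diego ∩ Elena ∩ Luca ∩ Nadia: 08:45-10:15, 12:15-13:45.
Those are the intersection windows.
The last common window of at least 30 minutes is 12:15-13:45; a 30-minute meeting can start as late as 13:15 and still end by 13:45.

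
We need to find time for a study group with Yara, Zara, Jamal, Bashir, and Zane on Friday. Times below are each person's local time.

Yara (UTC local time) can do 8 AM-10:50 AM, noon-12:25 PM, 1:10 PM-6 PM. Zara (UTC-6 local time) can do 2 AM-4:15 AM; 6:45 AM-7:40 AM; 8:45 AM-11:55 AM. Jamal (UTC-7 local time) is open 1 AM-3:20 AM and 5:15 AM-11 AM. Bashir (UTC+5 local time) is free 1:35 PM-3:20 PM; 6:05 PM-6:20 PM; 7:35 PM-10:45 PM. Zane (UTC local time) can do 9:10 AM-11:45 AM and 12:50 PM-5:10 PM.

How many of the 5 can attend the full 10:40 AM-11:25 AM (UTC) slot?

1

Yara in UTC: 08:00-10:50, 12:00-12:25, 13:10-18:00.
Zara in UTC: 08:00-10:15, 12:45-13:40, 14:45-17:55 (add 6h to convert from UTC-6).
Jamal in UTC: 08:00-10:20, 12:15-18:00 (add 7h to convert from UTC-7).
Bashir in UTC: 08:35-10:20, 13:05-13:20, 14:35-17:45 (subtract 5h to convert from UTC+5).
Zane in UTC: 09:10-11:45, 12:50-17:10.
Zane can make the full 10:40-11:25 slot — that's 1.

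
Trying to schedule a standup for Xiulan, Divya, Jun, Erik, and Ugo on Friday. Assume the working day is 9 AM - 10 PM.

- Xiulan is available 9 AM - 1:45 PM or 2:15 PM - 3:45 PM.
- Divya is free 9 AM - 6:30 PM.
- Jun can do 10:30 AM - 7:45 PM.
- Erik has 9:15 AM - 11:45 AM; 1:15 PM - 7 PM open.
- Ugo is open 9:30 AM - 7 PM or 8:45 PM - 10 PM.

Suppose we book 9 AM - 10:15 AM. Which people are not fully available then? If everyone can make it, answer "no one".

Erik, Jun, Ugo

Xiulan: free for 09:00-10:15. Divya: free for 09:00-10:15. Jun: not fully free for 09:00-10:15. Erik: not fully free for 09:00-10:15. Ugo: not fully free for 09:00-10:15.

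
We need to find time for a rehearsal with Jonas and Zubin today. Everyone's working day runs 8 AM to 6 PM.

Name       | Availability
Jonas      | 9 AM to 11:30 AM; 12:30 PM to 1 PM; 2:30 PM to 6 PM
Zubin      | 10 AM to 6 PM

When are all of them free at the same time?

Jonas ∩ Zubin: 10:00-11:30, 12:30-13:00, 14:30-18:00.

10:00-11:30, 12:30-13:00, 14:30-18:00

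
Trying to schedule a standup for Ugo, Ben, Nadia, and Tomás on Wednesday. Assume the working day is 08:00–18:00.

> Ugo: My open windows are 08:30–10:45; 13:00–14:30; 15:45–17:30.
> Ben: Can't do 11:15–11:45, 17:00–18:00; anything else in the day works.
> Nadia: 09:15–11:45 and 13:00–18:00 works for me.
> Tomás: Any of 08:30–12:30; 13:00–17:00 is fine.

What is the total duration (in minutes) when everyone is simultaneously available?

255

Ugo free: 08:30-10:45, 13:00-14:30, 15:45-17:30.
Ben free: 08:00-11:15, 11:45-17:00 (invert busy blocks within the working day).
Nadia free: 09:15-11:45, 13:00-18:00.
Tomás free: 08:30-12:30, 13:00-17:00.
Ugo ∩ Ben: 08:30-10:45, 13:00-14:30, 15:45-17:00.
Ugo ∩ Ben ∩ Nadia: 09:15-10:45, 13:00-14:30, 15:45-17:00.
Ugo ∩ Ben ∩ Nadia ∩ Tomás: 09:15-10:45, 13:00-14:30, 15:45-17:00.
Summing the common windows: 90 + 90 + 75 = 255 minutes.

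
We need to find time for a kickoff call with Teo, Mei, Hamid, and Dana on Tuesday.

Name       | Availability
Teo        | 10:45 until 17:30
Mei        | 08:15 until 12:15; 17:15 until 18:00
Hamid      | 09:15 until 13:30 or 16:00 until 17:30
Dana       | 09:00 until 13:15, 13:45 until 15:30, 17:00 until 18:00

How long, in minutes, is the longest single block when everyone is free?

90

Teo ∩ Mei: 10:45-12:15, 17:15-17:30.
Teo ∩ Mei ∩ Hamid: 10:45-12:15, 17:15-17:30.
Teo ∩ Mei ∩ Hamid ∩ Dana: 10:45-12:15, 17:15-17:30.
So the common availability across everyone is 10:45-12:15, 17:15-17:30.
The longest is 10:45-12:15 at 90 minutes.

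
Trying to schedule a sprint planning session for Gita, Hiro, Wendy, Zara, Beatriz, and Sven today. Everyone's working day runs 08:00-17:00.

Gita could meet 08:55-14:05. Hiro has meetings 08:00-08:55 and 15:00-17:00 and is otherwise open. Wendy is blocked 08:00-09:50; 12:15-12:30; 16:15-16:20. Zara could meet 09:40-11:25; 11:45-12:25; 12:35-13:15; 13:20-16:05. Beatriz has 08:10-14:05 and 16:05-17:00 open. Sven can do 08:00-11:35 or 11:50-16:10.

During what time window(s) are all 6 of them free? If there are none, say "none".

09:50-11:25, 11:50-12:15, 12:35-13:15, 13:20-14:05

Gita free: 08:55-14:05.
Hiro free: 08:55-15:00 (invert busy blocks within the working day).
Wendy free: 09:50-12:15, 12:30-16:15, 16:20-17:00 (invert busy blocks within the working day).
Zara free: 09:40-11:25, 11:45-12:25, 12:35-13:15, 13:20-16:05.
Beatriz free: 08:10-14:05, 16:05-17:00.
Sven free: 08:00-11:35, 11:50-16:10.
Gita ∩ Hiro: 08:55-14:05.
Gita ∩ Hiro ∩ Wendy: 09:50-12:15, 12:30-14:05.
Gita ∩ Hiro ∩ Wendy ∩ Zara: 09:50-11:25, 11:45-12:15, 12:35-13:15, 13:20-14:05.
Gita ∩ Hiro ∩ Wendy ∩ Zara ∩ Beatriz: 09:50-11:25, 11:45-12:15, 12:35-13:15, 13:20-14:05.
Gita ∩ Hiro ∩ Wendy ∩ Zara ∩ Beatriz ∩ Sven: 09:50-11:25, 11:50-12:15, 12:35-13:15, 13:20-14:05.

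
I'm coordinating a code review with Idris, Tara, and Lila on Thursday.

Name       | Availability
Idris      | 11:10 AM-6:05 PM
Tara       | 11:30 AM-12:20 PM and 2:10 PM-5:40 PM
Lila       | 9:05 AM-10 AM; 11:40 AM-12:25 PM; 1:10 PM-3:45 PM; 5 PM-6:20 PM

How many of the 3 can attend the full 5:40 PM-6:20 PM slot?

1

Lila can make the full 17:40-18:20 slot — that's 1.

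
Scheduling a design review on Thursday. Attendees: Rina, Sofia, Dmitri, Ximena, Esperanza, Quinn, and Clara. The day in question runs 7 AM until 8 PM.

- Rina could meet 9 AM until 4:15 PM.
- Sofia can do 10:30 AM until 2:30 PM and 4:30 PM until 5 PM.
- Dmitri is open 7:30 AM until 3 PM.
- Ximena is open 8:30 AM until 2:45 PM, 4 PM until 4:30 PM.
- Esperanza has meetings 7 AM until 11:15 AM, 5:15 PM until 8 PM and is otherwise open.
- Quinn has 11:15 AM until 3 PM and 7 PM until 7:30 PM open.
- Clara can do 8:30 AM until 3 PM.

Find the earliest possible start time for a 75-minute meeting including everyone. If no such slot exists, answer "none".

Rina free: 09:00-16:15.
Sofia free: 10:30-14:30, 16:30-17:00.
Dmitri free: 07:30-15:00.
Ximena free: 08:30-14:45, 16:00-16:30.
Esperanza free: 11:15-17:15 (invert busy blocks within the working day).
Quinn free: 11:15-15:00, 19:00-19:30.
Clara free: 08:30-15:00.
Rina ∩ Sofia: 10:30-14:30.
Rina ∩ Sofia ∩ Dmitri: 10:30-14:30.
Rina ∩ Sofia ∩ Dmitri ∩ Ximena: 10:30-14:30.
Rina ∩ Sofia ∩ Dmitri ∩ Ximena ∩ Esperanza: 11:15-14:30.
Rina ∩ Sofia ∩ Dmitri ∩ Ximena ∩ Esperanza ∩ Quinn: 11:15-14:30.
Rina ∩ Sofia ∩ Dmitri ∩ Ximena ∩ Esperanza ∩ Quinn ∩ Clara: 11:15-14:30.
The first common window of at least 75 minutes is 11:15-14:30, so the earliest start is 11:15.

11:15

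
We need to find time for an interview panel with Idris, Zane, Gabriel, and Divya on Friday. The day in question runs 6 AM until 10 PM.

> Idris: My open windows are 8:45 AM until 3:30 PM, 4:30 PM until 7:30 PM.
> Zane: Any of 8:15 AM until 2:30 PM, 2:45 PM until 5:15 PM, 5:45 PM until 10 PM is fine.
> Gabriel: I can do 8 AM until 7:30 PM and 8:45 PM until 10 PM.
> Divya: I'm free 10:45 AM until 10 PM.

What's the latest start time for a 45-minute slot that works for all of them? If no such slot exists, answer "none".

Idris ∩ Zane: 08:45-14:30, 14:45-15:30, 16:30-17:15, 17:45-19:30.
Idris ∩ Zane ∩ Gabriel: 08:45-14:30, 14:45-15:30, 16:30-17:15, 17:45-19:30.
Idris ∩ Zane ∩ Gabriel ∩ Divya: 10:45-14:30, 14:45-15:30, 16:30-17:15, 17:45-19:30.
So the common availability across everyone is 10:45-14:30, 14:45-15:30, 16:30-17:15, 17:45-19:30.
The last common window of at least 45 minutes is 17:45-19:30; a 45-minute meeting can start as late as 18:45 and still end by 19:30.

18:45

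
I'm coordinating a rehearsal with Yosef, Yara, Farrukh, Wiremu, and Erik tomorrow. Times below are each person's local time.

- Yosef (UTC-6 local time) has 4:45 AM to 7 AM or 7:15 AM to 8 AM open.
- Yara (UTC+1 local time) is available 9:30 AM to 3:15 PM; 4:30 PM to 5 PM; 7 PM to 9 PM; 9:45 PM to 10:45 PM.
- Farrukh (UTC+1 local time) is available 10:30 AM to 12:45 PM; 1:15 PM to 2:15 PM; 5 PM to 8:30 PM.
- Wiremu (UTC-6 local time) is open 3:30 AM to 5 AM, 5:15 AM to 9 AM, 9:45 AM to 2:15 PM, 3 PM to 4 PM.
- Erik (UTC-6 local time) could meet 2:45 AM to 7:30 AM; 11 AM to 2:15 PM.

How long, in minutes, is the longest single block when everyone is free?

45

Yosef in UTC: 10:45-13:00, 13:15-14:00 (add 6h to convert from UTC-6).
Yara in UTC: 08:30-14:15, 15:30-16:00, 18:00-20:00, 20:45-21:45 (subtract 1h to convert from UTC+1).
Farrukh in UTC: 09:30-11:45, 12:15-13:15, 16:00-19:30 (subtract 1h to convert from UTC+1).
Wiremu in UTC: 09:30-11:00, 11:15-15:00, 15:45-20:15, 21:00-22:00 (add 6h to convert from UTC-6).
Erik in UTC: 08:45-13:30, 17:00-20:15 (add 6h to convert from UTC-6).
Yosef ∩ Yara: 10:45-13:00, 13:15-14:00.
Yosef ∩ Yara ∩ Farrukh: 10:45-11:45, 12:15-13:00.
Yosef ∩ Yara ∩ Farrukh ∩ Wiremu: 10:45-11:00, 11:15-11:45, 12:15-13:00.
Yosef ∩ Yara ∩ Farrukh ∩ Wiremu ∩ Erik: 10:45-11:00, 11:15-11:45, 12:15-13:00.
Those are the intersection windows.
The longest is 12:15-13:00 at 45 minutes.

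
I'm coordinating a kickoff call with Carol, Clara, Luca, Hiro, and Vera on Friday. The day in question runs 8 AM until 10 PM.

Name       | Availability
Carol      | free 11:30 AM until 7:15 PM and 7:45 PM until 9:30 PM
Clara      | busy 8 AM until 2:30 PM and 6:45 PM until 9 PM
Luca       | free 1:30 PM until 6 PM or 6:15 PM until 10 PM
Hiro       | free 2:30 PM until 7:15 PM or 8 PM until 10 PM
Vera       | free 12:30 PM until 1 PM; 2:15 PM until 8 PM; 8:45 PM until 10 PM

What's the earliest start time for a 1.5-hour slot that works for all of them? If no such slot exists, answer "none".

Carol free: 11:30-19:15, 19:45-21:30.
Clara free: 14:30-18:45, 21:00-22:00 (invert busy blocks within the working day).
Luca free: 13:30-18:00, 18:15-22:00.
Hiro free: 14:30-19:15, 20:00-22:00.
Vera free: 12:30-13:00, 14:15-20:00, 20:45-22:00.
Carol ∩ Clara: 14:30-18:45, 21:00-21:30.
Carol ∩ Clara ∩ Luca: 14:30-18:00, 18:15-18:45, 21:00-21:30.
Carol ∩ Clara ∩ Luca ∩ Hiro: 14:30-18:00, 18:15-18:45, 21:00-21:30.
Carol ∩ Clara ∩ Luca ∩ Hiro ∩ Vera: 14:30-18:00, 18:15-18:45, 21:00-21:30.
The first common window of at least 90 minutes is 14:30-18:00, so the earliest start is 14:30.

14:30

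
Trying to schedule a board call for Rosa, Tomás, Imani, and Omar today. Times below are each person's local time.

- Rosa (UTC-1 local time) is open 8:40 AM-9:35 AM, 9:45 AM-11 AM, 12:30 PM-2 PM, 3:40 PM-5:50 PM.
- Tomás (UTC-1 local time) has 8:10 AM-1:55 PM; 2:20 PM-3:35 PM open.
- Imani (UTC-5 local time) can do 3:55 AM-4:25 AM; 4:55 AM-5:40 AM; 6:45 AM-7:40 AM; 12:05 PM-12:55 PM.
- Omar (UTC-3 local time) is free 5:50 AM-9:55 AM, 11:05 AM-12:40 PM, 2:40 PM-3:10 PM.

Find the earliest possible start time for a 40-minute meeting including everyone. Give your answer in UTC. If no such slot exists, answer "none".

09:55

Rosa in UTC: 09:40-10:35, 10:45-12:00, 13:30-15:00, 16:40-18:50 (add 1h to convert from UTC-1).
Tomás in UTC: 09:10-14:55, 15:20-16:35 (add 1h to convert from UTC-1).
Imani in UTC: 08:55-09:25, 09:55-10:40, 11:45-12:40, 17:05-17:55 (add 5h to convert from UTC-5).
Omar in UTC: 08:50-12:55, 14:05-15:40, 17:40-18:10 (add 3h to convert from UTC-3).
Rosa ∩ Tomás: 09:40-10:35, 10:45-12:00, 13:30-14:55.
Rosa ∩ Tomás ∩ Imani: 09:55-10:35, 11:45-12:00.
Rosa ∩ Tomás ∩ Imani ∩ Omar: 09:55-10:35, 11:45-12:00.
The first common window of at least 40 minutes is 09:55-10:35, so the earliest start is 09:55.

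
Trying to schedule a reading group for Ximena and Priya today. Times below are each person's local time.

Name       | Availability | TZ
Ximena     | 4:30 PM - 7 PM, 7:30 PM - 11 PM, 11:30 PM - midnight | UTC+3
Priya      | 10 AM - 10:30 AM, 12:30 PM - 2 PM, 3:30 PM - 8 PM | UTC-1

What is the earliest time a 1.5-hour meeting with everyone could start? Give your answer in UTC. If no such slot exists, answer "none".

13:30

Ximena in UTC: 13:30-16:00, 16:30-20:00, 20:30-21:00 (subtract 3h to convert from UTC+3).
Priya in UTC: 11:00-11:30, 13:30-15:00, 16:30-21:00 (add 1h to convert from UTC-1).
Ximena ∩ Priya: 13:30-15:00, 16:30-20:00, 20:30-21:00.
The first common window of at least 90 minutes is 13:30-15:00, so the earliest start is 13:30.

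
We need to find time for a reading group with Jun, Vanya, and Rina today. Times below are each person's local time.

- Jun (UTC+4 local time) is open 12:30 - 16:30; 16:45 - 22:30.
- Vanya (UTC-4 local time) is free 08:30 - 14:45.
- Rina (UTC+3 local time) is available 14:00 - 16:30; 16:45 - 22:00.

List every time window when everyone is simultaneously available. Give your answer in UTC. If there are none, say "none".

Jun in UTC: 08:30-12:30, 12:45-18:30 (subtract 4h to convert from UTC+4).
Vanya in UTC: 12:30-18:45 (add 4h to convert from UTC-4).
Rina in UTC: 11:00-13:30, 13:45-19:00 (subtract 3h to convert from UTC+3).
Jun ∩ Vanya: 12:45-18:30.
Jun ∩ Vanya ∩ Rina: 12:45-13:30, 13:45-18:30.
Those are the intersection windows.

12:45-13:30, 13:45-18:30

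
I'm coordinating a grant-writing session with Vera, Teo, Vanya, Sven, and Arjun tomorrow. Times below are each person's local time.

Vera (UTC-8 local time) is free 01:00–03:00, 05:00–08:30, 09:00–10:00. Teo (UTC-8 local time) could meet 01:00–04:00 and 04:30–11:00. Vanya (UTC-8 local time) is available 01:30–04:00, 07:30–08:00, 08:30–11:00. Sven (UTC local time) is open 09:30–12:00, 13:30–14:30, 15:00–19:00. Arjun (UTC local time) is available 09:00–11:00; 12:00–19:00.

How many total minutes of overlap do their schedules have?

Vera in UTC: 09:00-11:00, 13:00-16:30, 17:00-18:00 (add 8h to convert from UTC-8).
Teo in UTC: 09:00-12:00, 12:30-19:00 (add 8h to convert from UTC-8).
Vanya in UTC: 09:30-12:00, 15:30-16:00, 16:30-19:00 (add 8h to convert from UTC-8).
Sven in UTC: 09:30-12:00, 13:30-14:30, 15:00-19:00.
Arjun in UTC: 09:00-11:00, 12:00-19:00.
Vera ∩ Teo: 09:00-11:00, 13:00-16:30, 17:00-18:00.
Vera ∩ Teo ∩ Vanya: 09:30-11:00, 15:30-16:00, 17:00-18:00.
Vera ∩ Teo ∩ Vanya ∩ Sven: 09:30-11:00, 15:30-16:00, 17:00-18:00.
Vera ∩ Teo ∩ Vanya ∩ Sven ∩ Arjun: 09:30-11:00, 15:30-16:00, 17:00-18:00.
Those are the intersection windows.
Summing the common windows: 90 + 30 + 60 = 180 minutes.

180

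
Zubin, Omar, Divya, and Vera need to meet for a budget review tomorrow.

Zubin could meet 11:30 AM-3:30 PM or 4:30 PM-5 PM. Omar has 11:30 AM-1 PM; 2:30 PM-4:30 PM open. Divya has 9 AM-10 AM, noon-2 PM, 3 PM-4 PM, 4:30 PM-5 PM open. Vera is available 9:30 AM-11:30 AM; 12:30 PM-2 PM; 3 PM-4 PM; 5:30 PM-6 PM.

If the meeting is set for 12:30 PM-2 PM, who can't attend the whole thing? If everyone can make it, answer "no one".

Zubin: free for 12:30-14:00. Omar: not fully free for 12:30-14:00. Divya: free for 12:30-14:00. Vera: free for 12:30-14:00.

Omar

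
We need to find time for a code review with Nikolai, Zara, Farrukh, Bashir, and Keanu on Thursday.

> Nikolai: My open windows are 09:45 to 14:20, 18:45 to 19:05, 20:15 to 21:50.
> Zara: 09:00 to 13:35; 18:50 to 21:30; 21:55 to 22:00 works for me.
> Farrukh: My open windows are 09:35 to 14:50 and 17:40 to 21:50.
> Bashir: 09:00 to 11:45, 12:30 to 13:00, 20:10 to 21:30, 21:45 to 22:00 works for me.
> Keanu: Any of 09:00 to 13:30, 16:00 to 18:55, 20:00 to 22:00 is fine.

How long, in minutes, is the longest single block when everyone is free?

120

Nikolai ∩ Zara: 09:45-13:35, 18:50-19:05, 20:15-21:30.
Nikolai ∩ Zara ∩ Farrukh: 09:45-13:35, 18:50-19:05, 20:15-21:30.
Nikolai ∩ Zara ∩ Farrukh ∩ Bashir: 09:45-11:45, 12:30-13:00, 20:15-21:30.
Nikolai ∩ Zara ∩ Farrukh ∩ Bashir ∩ Keanu: 09:45-11:45, 12:30-13:00, 20:15-21:30.
The longest is 09:45-11:45 at 120 minutes.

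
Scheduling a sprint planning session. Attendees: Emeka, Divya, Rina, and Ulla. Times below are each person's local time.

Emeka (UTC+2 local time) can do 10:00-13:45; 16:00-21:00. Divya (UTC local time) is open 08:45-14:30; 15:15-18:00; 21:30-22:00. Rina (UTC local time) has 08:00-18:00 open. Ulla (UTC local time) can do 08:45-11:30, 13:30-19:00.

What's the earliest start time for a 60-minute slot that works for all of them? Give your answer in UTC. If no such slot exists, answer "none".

08:45

Emeka in UTC: 08:00-11:45, 14:00-19:00 (subtract 2h to convert from UTC+2).
Divya in UTC: 08:45-14:30, 15:15-18:00, 21:30-22:00.
Rina in UTC: 08:00-18:00.
Ulla in UTC: 08:45-11:30, 13:30-19:00.
Emeka ∩ Divya: 08:45-11:45, 14:00-14:30, 15:15-18:00.
Emeka ∩ Divya ∩ Rina: 08:45-11:45, 14:00-14:30, 15:15-18:00.
Emeka ∩ Divya ∩ Rina ∩ Ulla: 08:45-11:30, 14:00-14:30, 15:15-18:00.
So the common availability across everyone is 08:45-11:30, 14:00-14:30, 15:15-18:00.
The first common window of at least 60 minutes is 08:45-11:30, so the earliest start is 08:45.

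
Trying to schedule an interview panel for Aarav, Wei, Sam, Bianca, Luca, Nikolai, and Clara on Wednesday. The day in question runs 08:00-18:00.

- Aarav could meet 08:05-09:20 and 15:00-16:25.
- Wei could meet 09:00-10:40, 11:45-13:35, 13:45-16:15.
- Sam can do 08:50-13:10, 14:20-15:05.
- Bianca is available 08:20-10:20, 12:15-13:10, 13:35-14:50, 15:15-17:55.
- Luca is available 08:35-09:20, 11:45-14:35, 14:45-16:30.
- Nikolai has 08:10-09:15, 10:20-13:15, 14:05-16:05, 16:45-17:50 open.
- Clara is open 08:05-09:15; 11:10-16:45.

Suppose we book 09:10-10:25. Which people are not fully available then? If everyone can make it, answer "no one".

Aarav: not fully free for 09:10-10:25. Wei: free for 09:10-10:25. Sam: free for 09:10-10:25. Bianca: not fully free for 09:10-10:25. Luca: not fully free for 09:10-10:25. Nikolai: not fully free for 09:10-10:25. Clara: not fully free for 09:10-10:25.

Aarav, Bianca, Clara, Luca, Nikolai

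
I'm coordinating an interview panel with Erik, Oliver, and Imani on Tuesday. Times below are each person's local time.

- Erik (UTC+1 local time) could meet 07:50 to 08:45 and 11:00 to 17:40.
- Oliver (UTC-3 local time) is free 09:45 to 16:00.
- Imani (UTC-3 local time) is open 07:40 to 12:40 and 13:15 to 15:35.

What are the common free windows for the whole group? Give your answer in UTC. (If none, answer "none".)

12:45-15:40, 16:15-16:40

Erik in UTC: 06:50-07:45, 10:00-16:40 (subtract 1h to convert from UTC+1).
Oliver in UTC: 12:45-19:00 (add 3h to convert from UTC-3).
Imani in UTC: 10:40-15:40, 16:15-18:35 (add 3h to convert from UTC-3).
Erik ∩ Oliver: 12:45-16:40.
Erik ∩ Oliver ∩ Imani: 12:45-15:40, 16:15-16:40.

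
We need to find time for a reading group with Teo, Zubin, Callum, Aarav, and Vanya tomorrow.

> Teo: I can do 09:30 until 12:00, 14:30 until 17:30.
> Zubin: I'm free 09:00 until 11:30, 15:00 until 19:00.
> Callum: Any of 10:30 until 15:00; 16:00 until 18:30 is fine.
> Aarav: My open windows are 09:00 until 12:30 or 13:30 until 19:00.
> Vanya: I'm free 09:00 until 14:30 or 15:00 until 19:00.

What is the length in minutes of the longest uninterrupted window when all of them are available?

Teo ∩ Zubin: 09:30-11:30, 15:00-17:30.
Teo ∩ Zubin ∩ Callum: 10:30-11:30, 16:00-17:30.
Teo ∩ Zubin ∩ Callum ∩ Aarav: 10:30-11:30, 16:00-17:30.
Teo ∩ Zubin ∩ Callum ∩ Aarav ∩ Vanya: 10:30-11:30, 16:00-17:30.
The longest is 16:00-17:30 at 90 minutes.

90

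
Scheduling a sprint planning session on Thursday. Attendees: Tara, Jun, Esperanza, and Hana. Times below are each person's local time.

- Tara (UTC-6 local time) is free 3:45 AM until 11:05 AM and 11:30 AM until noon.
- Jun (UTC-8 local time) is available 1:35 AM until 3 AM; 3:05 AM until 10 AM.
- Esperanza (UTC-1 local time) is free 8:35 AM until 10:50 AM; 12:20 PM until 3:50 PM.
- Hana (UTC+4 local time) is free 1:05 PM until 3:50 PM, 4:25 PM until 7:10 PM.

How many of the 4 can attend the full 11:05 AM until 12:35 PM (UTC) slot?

2

Tara in UTC: 09:45-17:05, 17:30-18:00 (add 6h to convert from UTC-6).
Jun in UTC: 09:35-11:00, 11:05-18:00 (add 8h to convert from UTC-8).
Esperanza in UTC: 09:35-11:50, 13:20-16:50 (add 1h to convert from UTC-1).
Hana in UTC: 09:05-11:50, 12:25-15:10 (subtract 4h to convert from UTC+4).
Tara and Jun can make the full 11:05-12:35 slot — that's 2.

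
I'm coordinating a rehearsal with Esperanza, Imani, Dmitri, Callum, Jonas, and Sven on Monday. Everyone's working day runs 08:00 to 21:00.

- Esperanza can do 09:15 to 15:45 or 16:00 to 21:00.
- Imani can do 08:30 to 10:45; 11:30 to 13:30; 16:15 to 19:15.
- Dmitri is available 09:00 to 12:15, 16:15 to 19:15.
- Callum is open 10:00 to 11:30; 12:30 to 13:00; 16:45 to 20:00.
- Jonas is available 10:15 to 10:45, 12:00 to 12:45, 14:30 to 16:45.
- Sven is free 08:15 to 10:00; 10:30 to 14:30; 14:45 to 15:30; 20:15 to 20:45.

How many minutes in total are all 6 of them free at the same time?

Esperanza ∩ Imani: 09:15-10:45, 11:30-13:30, 16:15-19:15.
Esperanza ∩ Imani ∩ Dmitri: 09:15-10:45, 11:30-12:15, 16:15-19:15.
Esperanza ∩ Imani ∩ Dmitri ∩ Callum: 10:00-10:45, 16:45-19:15.
Esperanza ∩ Imani ∩ Dmitri ∩ Callum ∩ Jonas: 10:15-10:45.
Esperanza ∩ Imani ∩ Dmitri ∩ Callum ∩ Jonas ∩ Sven: 10:30-10:45.
So the common availability across everyone is 10:30-10:45.
That's a single block of 15 minutes.

15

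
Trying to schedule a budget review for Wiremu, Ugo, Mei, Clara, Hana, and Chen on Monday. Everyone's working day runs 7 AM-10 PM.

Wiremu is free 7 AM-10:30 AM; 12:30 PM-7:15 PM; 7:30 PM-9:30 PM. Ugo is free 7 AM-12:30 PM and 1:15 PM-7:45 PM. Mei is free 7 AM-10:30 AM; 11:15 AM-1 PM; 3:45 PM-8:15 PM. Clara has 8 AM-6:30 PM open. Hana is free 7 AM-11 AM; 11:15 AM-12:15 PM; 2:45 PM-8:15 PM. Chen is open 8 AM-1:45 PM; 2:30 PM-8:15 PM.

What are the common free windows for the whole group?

08:00-10:30, 15:45-18:30

Wiremu ∩ Ugo: 07:00-10:30, 13:15-19:15, 19:30-19:45.
Wiremu ∩ Ugo ∩ Mei: 07:00-10:30, 15:45-19:15, 19:30-19:45.
Wiremu ∩ Ugo ∩ Mei ∩ Clara: 08:00-10:30, 15:45-18:30.
Wiremu ∩ Ugo ∩ Mei ∩ Clara ∩ Hana: 08:00-10:30, 15:45-18:30.
Wiremu ∩ Ugo ∩ Mei ∩ Clara ∩ Hana ∩ Chen: 08:00-10:30, 15:45-18:30.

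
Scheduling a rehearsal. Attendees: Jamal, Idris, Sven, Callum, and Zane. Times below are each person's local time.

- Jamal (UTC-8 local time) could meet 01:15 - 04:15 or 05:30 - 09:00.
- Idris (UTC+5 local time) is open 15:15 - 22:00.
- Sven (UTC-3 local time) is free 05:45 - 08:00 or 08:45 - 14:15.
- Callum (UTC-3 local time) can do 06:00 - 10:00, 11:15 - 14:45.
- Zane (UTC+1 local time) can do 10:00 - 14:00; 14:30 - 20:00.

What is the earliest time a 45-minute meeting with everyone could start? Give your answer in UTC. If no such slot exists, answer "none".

10:15

Jamal in UTC: 09:15-12:15, 13:30-17:00 (add 8h to convert from UTC-8).
Idris in UTC: 10:15-17:00 (subtract 5h to convert from UTC+5).
Sven in UTC: 08:45-11:00, 11:45-17:15 (add 3h to convert from UTC-3).
Callum in UTC: 09:00-13:00, 14:15-17:45 (add 3h to convert from UTC-3).
Zane in UTC: 09:00-13:00, 13:30-19:00 (subtract 1h to convert from UTC+1).
Jamal ∩ Idris: 10:15-12:15, 13:30-17:00.
Jamal ∩ Idris ∩ Sven: 10:15-11:00, 11:45-12:15, 13:30-17:00.
Jamal ∩ Idris ∩ Sven ∩ Callum: 10:15-11:00, 11:45-12:15, 14:15-17:00.
Jamal ∩ Idris ∩ Sven ∩ Callum ∩ Zane: 10:15-11:00, 11:45-12:15, 14:15-17:00.
Those are the intersection windows.
The first common window of at least 45 minutes is 10:15-11:00, so the earliest start is 10:15.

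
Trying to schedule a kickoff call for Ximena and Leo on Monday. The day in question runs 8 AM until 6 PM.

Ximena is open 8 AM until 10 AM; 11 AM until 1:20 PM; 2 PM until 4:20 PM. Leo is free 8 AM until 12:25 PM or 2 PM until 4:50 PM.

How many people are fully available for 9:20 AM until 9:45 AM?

Ximena and Leo can make the full 09:20-09:45 slot — that's 2.

2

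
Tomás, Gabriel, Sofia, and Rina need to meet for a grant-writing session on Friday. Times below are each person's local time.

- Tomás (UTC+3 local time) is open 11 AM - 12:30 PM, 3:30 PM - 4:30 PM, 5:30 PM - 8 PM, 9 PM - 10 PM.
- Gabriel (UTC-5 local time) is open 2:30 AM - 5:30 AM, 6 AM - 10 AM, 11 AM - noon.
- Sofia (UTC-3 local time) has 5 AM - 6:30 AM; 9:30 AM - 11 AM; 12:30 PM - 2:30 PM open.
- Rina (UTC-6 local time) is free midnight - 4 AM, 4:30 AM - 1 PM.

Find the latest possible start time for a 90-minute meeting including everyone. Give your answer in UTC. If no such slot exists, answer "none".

08:00

Tomás in UTC: 08:00-09:30, 12:30-13:30, 14:30-17:00, 18:00-19:00 (subtract 3h to convert from UTC+3).
Gabriel in UTC: 07:30-10:30, 11:00-15:00, 16:00-17:00 (add 5h to convert from UTC-5).
Sofia in UTC: 08:00-09:30, 12:30-14:00, 15:30-17:30 (add 3h to convert from UTC-3).
Rina in UTC: 06:00-10:00, 10:30-19:00 (add 6h to convert from UTC-6).
Tomás ∩ Gabriel: 08:00-09:30, 12:30-13:30, 14:30-15:00, 16:00-17:00.
Tomás ∩ Gabriel ∩ Sofia: 08:00-09:30, 12:30-13:30, 16:00-17:00.
Tomás ∩ Gabriel ∩ Sofia ∩ Rina: 08:00-09:30, 12:30-13:30, 16:00-17:00.
The last common window of at least 90 minutes is 08:00-09:30; a 90-minute meeting can start as late as 08:00 and still end by 09:30.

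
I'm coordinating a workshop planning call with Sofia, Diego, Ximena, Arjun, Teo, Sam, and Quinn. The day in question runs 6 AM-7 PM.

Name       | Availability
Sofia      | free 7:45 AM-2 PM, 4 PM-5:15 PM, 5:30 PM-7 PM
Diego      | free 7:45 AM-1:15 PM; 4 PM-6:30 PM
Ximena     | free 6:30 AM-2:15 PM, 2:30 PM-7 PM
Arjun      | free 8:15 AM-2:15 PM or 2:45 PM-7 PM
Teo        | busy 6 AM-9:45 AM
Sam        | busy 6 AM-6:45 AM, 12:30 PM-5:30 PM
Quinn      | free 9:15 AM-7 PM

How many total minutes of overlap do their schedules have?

Sofia free: 07:45-14:00, 16:00-17:15, 17:30-19:00.
Diego free: 07:45-13:15, 16:00-18:30.
Ximena free: 06:30-14:15, 14:30-19:00.
Arjun free: 08:15-14:15, 14:45-19:00.
Teo free: 09:45-19:00 (invert busy blocks within the working day).
Sam free: 06:45-12:30, 17:30-19:00 (invert busy blocks within the working day).
Quinn free: 09:15-19:00.
Sofia ∩ Diego: 07:45-13:15, 16:00-17:15, 17:30-18:30.
Sofia ∩ Diego ∩ Ximena: 07:45-13:15, 16:00-17:15, 17:30-18:30.
Sofia ∩ Diego ∩ Ximena ∩ Arjun: 08:15-13:15, 16:00-17:15, 17:30-18:30.
Sofia ∩ Diego ∩ Ximena ∩ Arjun ∩ Teo: 09:45-13:15, 16:00-17:15, 17:30-18:30.
Sofia ∩ Diego ∩ Ximena ∩ Arjun ∩ Teo ∩ Sam: 09:45-12:30, 17:30-18:30.
Sofia ∩ Diego ∩ Ximena ∩ Arjun ∩ Teo ∩ Sam ∩ Quinn: 09:45-12:30, 17:30-18:30.
Those are the intersection windows.
Summing the common windows: 165 + 60 = 225 minutes.

225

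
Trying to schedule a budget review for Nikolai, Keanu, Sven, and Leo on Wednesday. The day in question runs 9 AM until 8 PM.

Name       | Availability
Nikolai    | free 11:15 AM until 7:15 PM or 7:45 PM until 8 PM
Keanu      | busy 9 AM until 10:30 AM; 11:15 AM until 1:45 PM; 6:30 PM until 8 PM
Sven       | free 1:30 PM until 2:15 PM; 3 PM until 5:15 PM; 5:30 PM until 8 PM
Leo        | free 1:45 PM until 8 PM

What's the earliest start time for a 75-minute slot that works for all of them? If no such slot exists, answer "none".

15:00

Nikolai free: 11:15-19:15, 19:45-20:00.
Keanu free: 10:30-11:15, 13:45-18:30 (invert busy blocks within the working day).
Sven free: 13:30-14:15, 15:00-17:15, 17:30-20:00.
Leo free: 13:45-20:00.
Nikolai ∩ Keanu: 13:45-18:30.
Nikolai ∩ Keanu ∩ Sven: 13:45-14:15, 15:00-17:15, 17:30-18:30.
Nikolai ∩ Keanu ∩ Sven ∩ Leo: 13:45-14:15, 15:00-17:15, 17:30-18:30.
The first common window of at least 75 minutes is 15:00-17:15, so the earliest start is 15:00.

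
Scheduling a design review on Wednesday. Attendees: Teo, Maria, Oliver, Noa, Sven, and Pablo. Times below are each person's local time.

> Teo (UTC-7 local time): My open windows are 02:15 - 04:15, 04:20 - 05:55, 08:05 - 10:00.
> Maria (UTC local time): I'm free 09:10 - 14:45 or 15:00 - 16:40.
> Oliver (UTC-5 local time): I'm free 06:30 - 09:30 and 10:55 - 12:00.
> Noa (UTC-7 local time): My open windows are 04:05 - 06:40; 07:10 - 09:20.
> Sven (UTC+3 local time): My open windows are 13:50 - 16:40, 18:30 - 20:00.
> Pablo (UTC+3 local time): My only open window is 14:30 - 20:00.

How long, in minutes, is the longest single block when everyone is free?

85

Teo in UTC: 09:15-11:15, 11:20-12:55, 15:05-17:00 (add 7h to convert from UTC-7).
Maria in UTC: 09:10-14:45, 15:00-16:40.
Oliver in UTC: 11:30-14:30, 15:55-17:00 (add 5h to convert from UTC-5).
Noa in UTC: 11:05-13:40, 14:10-16:20 (add 7h to convert from UTC-7).
Sven in UTC: 10:50-13:40, 15:30-17:00 (subtract 3h to convert from UTC+3).
Pablo in UTC: 11:30-17:00 (subtract 3h to convert from UTC+3).
Teo ∩ Maria: 09:15-11:15, 11:20-12:55, 15:05-16:40.
Teo ∩ Maria ∩ Oliver: 11:30-12:55, 15:55-16:40.
Teo ∩ Maria ∩ Oliver ∩ Noa: 11:30-12:55, 15:55-16:20.
Teo ∩ Maria ∩ Oliver ∩ Noa ∩ Sven: 11:30-12:55, 15:55-16:20.
Teo ∩ Maria ∩ Oliver ∩ Noa ∩ Sven ∩ Pablo: 11:30-12:55, 15:55-16:20.
So the common availability across everyone is 11:30-12:55, 15:55-16:20.
The longest is 11:30-12:55 at 85 minutes.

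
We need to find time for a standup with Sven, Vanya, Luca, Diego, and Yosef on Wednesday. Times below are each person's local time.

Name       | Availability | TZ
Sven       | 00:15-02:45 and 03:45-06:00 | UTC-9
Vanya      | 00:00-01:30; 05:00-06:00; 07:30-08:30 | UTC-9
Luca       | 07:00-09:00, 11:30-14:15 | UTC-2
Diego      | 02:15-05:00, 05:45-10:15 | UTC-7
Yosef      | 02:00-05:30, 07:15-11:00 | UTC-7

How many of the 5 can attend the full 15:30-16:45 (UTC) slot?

2

Sven in UTC: 09:15-11:45, 12:45-15:00 (add 9h to convert from UTC-9).
Vanya in UTC: 09:00-10:30, 14:00-15:00, 16:30-17:30 (add 9h to convert from UTC-9).
Luca in UTC: 09:00-11:00, 13:30-16:15 (add 2h to convert from UTC-2).
Diego in UTC: 09:15-12:00, 12:45-17:15 (add 7h to convert from UTC-7).
Yosef in UTC: 09:00-12:30, 14:15-18:00 (add 7h to convert from UTC-7).
Diego and Yosef can make the full 15:30-16:45 slot — that's 2.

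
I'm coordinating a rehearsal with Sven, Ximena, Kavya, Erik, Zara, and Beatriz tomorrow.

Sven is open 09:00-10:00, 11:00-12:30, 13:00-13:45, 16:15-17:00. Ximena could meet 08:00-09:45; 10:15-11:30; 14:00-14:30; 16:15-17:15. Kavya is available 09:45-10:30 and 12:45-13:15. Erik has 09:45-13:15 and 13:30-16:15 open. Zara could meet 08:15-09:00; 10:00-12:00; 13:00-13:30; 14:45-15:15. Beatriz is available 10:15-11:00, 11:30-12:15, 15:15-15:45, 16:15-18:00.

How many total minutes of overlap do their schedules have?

Sven ∩ Ximena: 09:00-09:45, 11:00-11:30, 16:15-17:00.
Sven ∩ Ximena ∩ Kavya: ∅.
Sven ∩ Ximena ∩ Kavya ∩ Erik: ∅.
Sven ∩ Ximena ∩ Kavya ∩ Erik ∩ Zara: ∅.
Sven ∩ Ximena ∩ Kavya ∩ Erik ∩ Zara ∩ Beatriz: ∅.
There is no time when everyone is free.
There is no common window, so the total is 0 minutes.

0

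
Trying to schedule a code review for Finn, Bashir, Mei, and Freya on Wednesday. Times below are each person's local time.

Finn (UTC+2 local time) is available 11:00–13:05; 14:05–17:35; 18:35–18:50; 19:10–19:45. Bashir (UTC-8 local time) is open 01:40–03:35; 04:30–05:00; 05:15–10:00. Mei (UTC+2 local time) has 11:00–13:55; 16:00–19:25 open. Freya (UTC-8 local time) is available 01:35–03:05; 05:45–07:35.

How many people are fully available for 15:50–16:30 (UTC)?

2

Finn in UTC: 09:00-11:05, 12:05-15:35, 16:35-16:50, 17:10-17:45 (subtract 2h to convert from UTC+2).
Bashir in UTC: 09:40-11:35, 12:30-13:00, 13:15-18:00 (add 8h to convert from UTC-8).
Mei in UTC: 09:00-11:55, 14:00-17:25 (subtract 2h to convert from UTC+2).
Freya in UTC: 09:35-11:05, 13:45-15:35 (add 8h to convert from UTC-8).
Bashir and Mei can make the full 15:50-16:30 slot — that's 2.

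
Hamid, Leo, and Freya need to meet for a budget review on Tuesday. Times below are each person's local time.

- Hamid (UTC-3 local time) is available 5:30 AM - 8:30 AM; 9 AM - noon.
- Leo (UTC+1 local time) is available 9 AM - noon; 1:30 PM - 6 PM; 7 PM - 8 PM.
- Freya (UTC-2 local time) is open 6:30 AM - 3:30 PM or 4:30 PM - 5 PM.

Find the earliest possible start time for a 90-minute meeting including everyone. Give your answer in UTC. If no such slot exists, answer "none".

Hamid in UTC: 08:30-11:30, 12:00-15:00 (add 3h to convert from UTC-3).
Leo in UTC: 08:00-11:00, 12:30-17:00, 18:00-19:00 (subtract 1h to convert from UTC+1).
Freya in UTC: 08:30-17:30, 18:30-19:00 (add 2h to convert from UTC-2).
Hamid ∩ Leo: 08:30-11:00, 12:30-15:00.
Hamid ∩ Leo ∩ Freya: 08:30-11:00, 12:30-15:00.
The first common window of at least 90 minutes is 08:30-11:00, so the earliest start is 08:30.

08:30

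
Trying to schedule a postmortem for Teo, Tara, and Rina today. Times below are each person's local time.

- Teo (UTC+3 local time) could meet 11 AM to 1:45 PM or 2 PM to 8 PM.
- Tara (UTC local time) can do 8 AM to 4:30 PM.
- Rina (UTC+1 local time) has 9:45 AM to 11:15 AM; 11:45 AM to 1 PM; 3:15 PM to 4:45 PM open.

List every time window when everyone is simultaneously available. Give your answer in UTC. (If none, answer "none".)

08:45-10:15, 11:00-12:00, 14:15-15:45

Teo in UTC: 08:00-10:45, 11:00-17:00 (subtract 3h to convert from UTC+3).
Tara in UTC: 08:00-16:30.
Rina in UTC: 08:45-10:15, 10:45-12:00, 14:15-15:45 (subtract 1h to convert from UTC+1).
Teo ∩ Tara: 08:00-10:45, 11:00-16:30.
Teo ∩ Tara ∩ Rina: 08:45-10:15, 11:00-12:00, 14:15-15:45.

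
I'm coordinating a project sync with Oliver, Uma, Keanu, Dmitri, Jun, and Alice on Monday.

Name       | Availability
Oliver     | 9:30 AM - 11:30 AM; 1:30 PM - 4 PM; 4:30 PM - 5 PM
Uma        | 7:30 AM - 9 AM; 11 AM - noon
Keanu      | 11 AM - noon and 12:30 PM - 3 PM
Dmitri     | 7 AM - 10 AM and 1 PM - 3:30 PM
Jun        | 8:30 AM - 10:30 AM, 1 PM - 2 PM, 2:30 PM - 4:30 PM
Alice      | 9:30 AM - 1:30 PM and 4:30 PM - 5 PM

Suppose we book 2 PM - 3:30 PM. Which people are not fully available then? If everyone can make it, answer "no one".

Oliver: free for 14:00-15:30. Uma: not fully free for 14:00-15:30. Keanu: not fully free for 14:00-15:30. Dmitri: free for 14:00-15:30. Jun: not fully free for 14:00-15:30. Alice: not fully free for 14:00-15:30.

Alice, Jun, Keanu, Uma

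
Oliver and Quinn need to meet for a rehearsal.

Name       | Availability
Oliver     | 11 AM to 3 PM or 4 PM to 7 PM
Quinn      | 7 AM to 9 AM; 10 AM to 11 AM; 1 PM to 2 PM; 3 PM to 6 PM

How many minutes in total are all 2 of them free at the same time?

Oliver ∩ Quinn: 13:00-14:00, 16:00-18:00.
Summing the common windows: 60 + 120 = 180 minutes.

180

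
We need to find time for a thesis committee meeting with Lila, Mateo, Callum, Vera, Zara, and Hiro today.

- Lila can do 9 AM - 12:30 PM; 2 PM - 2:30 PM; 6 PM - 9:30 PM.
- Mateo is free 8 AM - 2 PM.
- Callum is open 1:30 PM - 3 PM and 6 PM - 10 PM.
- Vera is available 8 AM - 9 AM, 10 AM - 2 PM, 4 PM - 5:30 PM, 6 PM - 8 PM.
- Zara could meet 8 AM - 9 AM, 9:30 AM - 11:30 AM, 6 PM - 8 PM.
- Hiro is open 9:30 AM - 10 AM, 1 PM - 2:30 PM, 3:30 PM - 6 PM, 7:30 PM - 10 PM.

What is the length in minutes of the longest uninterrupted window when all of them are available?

Lila ∩ Mateo: 09:00-12:30.
Lila ∩ Mateo ∩ Callum: ∅.
Lila ∩ Mateo ∩ Callum ∩ Vera: ∅.
Lila ∩ Mateo ∩ Callum ∩ Vera ∩ Zara: ∅.
Lila ∩ Mateo ∩ Callum ∩ Vera ∩ Zara ∩ Hiro: ∅.
There is no time when everyone is free.
No common window exists, so the longest block is 0 minutes.

0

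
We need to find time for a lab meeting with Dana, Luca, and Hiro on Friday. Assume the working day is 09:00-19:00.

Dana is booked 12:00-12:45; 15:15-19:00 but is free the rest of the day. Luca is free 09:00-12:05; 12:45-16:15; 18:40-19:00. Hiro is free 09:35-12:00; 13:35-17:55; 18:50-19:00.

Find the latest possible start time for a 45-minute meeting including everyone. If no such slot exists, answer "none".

14:30

Dana free: 09:00-12:00, 12:45-15:15 (invert busy blocks within the working day).
Luca free: 09:00-12:05, 12:45-16:15, 18:40-19:00.
Hiro free: 09:35-12:00, 13:35-17:55, 18:50-19:00.
Dana ∩ Luca: 09:00-12:00, 12:45-15:15.
Dana ∩ Luca ∩ Hiro: 09:35-12:00, 13:35-15:15.
The last common window of at least 45 minutes is 13:35-15:15; a 45-minute meeting can start as late as 14:30 and still end by 15:15.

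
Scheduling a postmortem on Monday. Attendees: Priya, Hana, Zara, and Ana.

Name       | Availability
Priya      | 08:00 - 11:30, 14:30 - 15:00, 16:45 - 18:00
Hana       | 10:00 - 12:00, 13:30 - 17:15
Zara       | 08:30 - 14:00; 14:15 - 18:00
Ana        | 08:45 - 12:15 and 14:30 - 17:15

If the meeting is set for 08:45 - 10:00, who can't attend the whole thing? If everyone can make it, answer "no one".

Priya: free for 08:45-10:00. Hana: not fully free for 08:45-10:00. Zara: free for 08:45-10:00. Ana: free for 08:45-10:00.

Hana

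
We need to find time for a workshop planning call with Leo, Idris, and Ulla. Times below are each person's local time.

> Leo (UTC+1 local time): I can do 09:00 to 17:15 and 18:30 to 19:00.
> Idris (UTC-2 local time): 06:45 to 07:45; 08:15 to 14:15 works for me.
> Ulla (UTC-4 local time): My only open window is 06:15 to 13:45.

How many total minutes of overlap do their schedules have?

Leo in UTC: 08:00-16:15, 17:30-18:00 (subtract 1h to convert from UTC+1).
Idris in UTC: 08:45-09:45, 10:15-16:15 (add 2h to convert from UTC-2).
Ulla in UTC: 10:15-17:45 (add 4h to convert from UTC-4).
Leo ∩ Idris: 08:45-09:45, 10:15-16:15.
Leo ∩ Idris ∩ Ulla: 10:15-16:15.
That's a single block of 360 minutes.

360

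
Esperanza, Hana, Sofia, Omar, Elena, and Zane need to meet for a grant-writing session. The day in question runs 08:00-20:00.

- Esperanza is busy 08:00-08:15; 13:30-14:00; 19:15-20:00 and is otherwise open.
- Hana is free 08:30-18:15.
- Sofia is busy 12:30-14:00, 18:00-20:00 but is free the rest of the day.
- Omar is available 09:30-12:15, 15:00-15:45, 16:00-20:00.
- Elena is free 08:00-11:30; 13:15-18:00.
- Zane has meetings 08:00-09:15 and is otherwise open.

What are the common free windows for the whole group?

Esperanza free: 08:15-13:30, 14:00-19:15 (invert busy blocks within the working day).
Hana free: 08:30-18:15.
Sofia free: 08:00-12:30, 14:00-18:00 (invert busy blocks within the working day).
Omar free: 09:30-12:15, 15:00-15:45, 16:00-20:00.
Elena free: 08:00-11:30, 13:15-18:00.
Zane free: 09:15-20:00 (invert busy blocks within the working day).
Esperanza ∩ Hana: 08:30-13:30, 14:00-18:15.
Esperanza ∩ Hana ∩ Sofia: 08:30-12:30, 14:00-18:00.
Esperanza ∩ Hana ∩ Sofia ∩ Omar: 09:30-12:15, 15:00-15:45, 16:00-18:00.
Esperanza ∩ Hana ∩ Sofia ∩ Omar ∩ Elena: 09:30-11:30, 15:00-15:45, 16:00-18:00.
Esperanza ∩ Hana ∩ Sofia ∩ Omar ∩ Elena ∩ Zane: 09:30-11:30, 15:00-15:45, 16:00-18:00.
So the common availability across everyone is 09:30-11:30, 15:00-15:45, 16:00-18:00.

09:30-11:30, 15:00-15:45, 16:00-18:00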